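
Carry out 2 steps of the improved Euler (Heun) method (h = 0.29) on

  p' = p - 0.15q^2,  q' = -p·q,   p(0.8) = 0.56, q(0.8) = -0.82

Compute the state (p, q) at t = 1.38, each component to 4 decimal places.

Heun on (p,q): k1 = f(t_n, state_n); k2 = f(t_n + h, state_n + h·k1); state_{n+1} = state_n + (h/2)·(k1 + k2).
0.800000: (0.560000, -0.820000)
  k1 = (0.459140, 0.459200)
  predictor → (0.693151, -0.686832)
  k2 = (0.622390, 0.476078)
  → (0.716822, -0.684385)
1.090000: (0.716822, -0.684385)
  k1 = (0.646564, 0.490582)
  predictor → (0.904326, -0.542116)
  k2 = (0.860242, 0.490249)
  → (0.935309, -0.542164)
(p(1.38), q(1.38)) ≈ (0.9353, -0.5422)

0.9353, -0.5422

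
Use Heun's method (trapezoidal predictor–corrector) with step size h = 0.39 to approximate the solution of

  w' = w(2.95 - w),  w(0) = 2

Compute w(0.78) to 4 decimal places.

2.7172

Heun: k1 = f(s_n, w_n); k2 = f(s_n + h, w_n + h·k1); w_{n+1} = w_n + (h/2)·(k1 + k2).
s=0.000000, w=2.000000:
  k1 = f(0.000000, 2.000000) = 1.900000
  k2 = f(0.390000, 2.741000) = 0.572869
  w ← 2.000000 + (0.39/2)·(1.900000 + 0.572869) = 2.482209
s=0.390000, w=2.482209:
  k1 = f(0.390000, 2.482209) = 1.161154
  k2 = f(0.780000, 2.935060) = 0.043851
  w ← 2.482209 + (0.39/2)·(1.161154 + 0.043851) = 2.717185
w(0.78) ≈ 2.7172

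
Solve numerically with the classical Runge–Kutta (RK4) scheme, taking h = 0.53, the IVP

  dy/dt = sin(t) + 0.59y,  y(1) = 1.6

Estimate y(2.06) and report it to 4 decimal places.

RK4: k1 = f(t_n, y_n); k2 = f(t_n + h/2, y_n + (h/2)·k1); k3 = f(t_n + h/2, y_n + (h/2)·k2); k4 = f(t_n + h, y_n + h·k3); y_{n+1} = y_n + (h/6)·(k1 + 2k2 + 2k3 + k4).
t=1.000000, y=1.600000:
  k1 = f(1.000000, 1.600000) = 1.785471
  k2 = f(1.265000, 2.073150) = 2.176766
  k3 = f(1.265000, 2.176843) = 2.237945
  k4 = f(1.530000, 2.786111) = 2.642973
  y ← 1.600000 + (0.53/6)·(k1 + 2k2 + 2k3 + k4) = 2.771111
t=1.530000, y=2.771111:
  k1 = f(1.530000, 2.771111) = 2.634124
  k2 = f(1.795000, 3.469154) = 3.021772
  k3 = f(1.795000, 3.571881) = 3.082381
  k4 = f(2.060000, 4.404774) = 3.481524
  y ← 2.771111 + (0.53/6)·(k1 + 2k2 + 2k3 + k4) = 4.389728
y(2.06) ≈ 4.3897

4.3897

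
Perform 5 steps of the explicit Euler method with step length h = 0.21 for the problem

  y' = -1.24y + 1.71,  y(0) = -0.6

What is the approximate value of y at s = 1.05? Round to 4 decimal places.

Euler: y_{n+1} = y_n + h·f(s_n, y_n).
s=0.000000, y=-0.600000: f=2.454000 → y ← -0.600000 + 0.21·2.454000 = -0.084660
s=0.210000, y=-0.084660: f=1.814978 → y ← -0.084660 + 0.21·1.814978 = 0.296485
s=0.420000, y=0.296485: f=1.342358 → y ← 0.296485 + 0.21·1.342358 = 0.578381
s=0.630000, y=0.578381: f=0.992808 → y ← 0.578381 + 0.21·0.992808 = 0.786870
s=0.840000, y=0.786870: f=0.734281 → y ← 0.786870 + 0.21·0.734281 = 0.941069
y(1.05) ≈ 0.9411

0.9411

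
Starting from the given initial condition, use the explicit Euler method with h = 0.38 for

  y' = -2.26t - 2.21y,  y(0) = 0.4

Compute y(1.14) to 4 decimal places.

Euler: y_{n+1} = y_n + h·f(t_n, y_n).
t=0.000000, y=0.400000: f=-0.884000 → y ← 0.400000 + 0.38·(-0.884000) = 0.064080
t=0.380000, y=0.064080: f=-1.000417 → y ← 0.064080 + 0.38·(-1.000417) = -0.316078
t=0.760000, y=-0.316078: f=-1.019067 → y ← -0.316078 + 0.38·(-1.019067) = -0.703324
y(1.14) ≈ -0.7033

-0.7033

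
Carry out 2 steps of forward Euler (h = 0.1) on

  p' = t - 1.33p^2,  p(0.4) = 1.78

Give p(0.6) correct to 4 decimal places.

1.1884

Euler: p_{n+1} = p_n + h·f(t_n, p_n).
t=0.400000, p=1.780000: f=-3.813972 → p ← 1.780000 + 0.1·(-3.813972) = 1.398603
t=0.500000, p=1.398603: f=-2.101599 → p ← 1.398603 + 0.1·(-2.101599) = 1.188443
p(0.6) ≈ 1.1884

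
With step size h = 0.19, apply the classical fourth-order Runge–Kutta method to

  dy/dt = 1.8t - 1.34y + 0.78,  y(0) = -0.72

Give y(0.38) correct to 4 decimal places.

-0.0900

RK4: k1 = f(t_n, y_n); k2 = f(t_n + h/2, y_n + (h/2)·k1); k3 = f(t_n + h/2, y_n + (h/2)·k2); k4 = f(t_n + h, y_n + h·k3); y_{n+1} = y_n + (h/6)·(k1 + 2k2 + 2k3 + k4).
t=0.000000, y=-0.720000:
  k1 = f(0.000000, -0.720000) = 1.744800
  k2 = f(0.095000, -0.554244) = 1.693687
  k3 = f(0.095000, -0.559100) = 1.700194
  k4 = f(0.190000, -0.396963) = 1.653931
  y ← -0.720000 + (0.19/6)·(k1 + 2k2 + 2k3 + k4) = -0.397428
t=0.190000, y=-0.397428:
  k1 = f(0.190000, -0.397428) = 1.654553
  k2 = f(0.285000, -0.240245) = 1.614929
  k3 = f(0.285000, -0.244010) = 1.619973
  k4 = f(0.380000, -0.089633) = 1.584108
  y ← -0.397428 + (0.19/6)·(k1 + 2k2 + 2k3 + k4) = -0.089993
y(0.38) ≈ -0.0900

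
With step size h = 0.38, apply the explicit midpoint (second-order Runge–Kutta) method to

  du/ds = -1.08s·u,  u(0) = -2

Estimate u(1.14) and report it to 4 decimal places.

Midpoint: k1 = f(s_n, u_n); k2 = f(s_n + h/2, u_n + (h/2)·k1); u_{n+1} = u_n + h·k2.
s=0.000000, u=-2.000000:
  k1 = f(0.000000, -2.000000) = 0.000000
  k2 = f(0.190000, -2.000000) = 0.410400
  u ← -2.000000 + 0.38·0.410400 = -1.844048
s=0.380000, u=-1.844048:
  k1 = f(0.380000, -1.844048) = 0.756797
  k2 = f(0.570000, -1.700257) = 1.046678
  u ← -1.844048 + 0.38·1.046678 = -1.446310
s=0.760000, u=-1.446310:
  k1 = f(0.760000, -1.446310) = 1.187132
  k2 = f(0.950000, -1.220755) = 1.252495
  u ← -1.446310 + 0.38·1.252495 = -0.970362
u(1.14) ≈ -0.9704

-0.9704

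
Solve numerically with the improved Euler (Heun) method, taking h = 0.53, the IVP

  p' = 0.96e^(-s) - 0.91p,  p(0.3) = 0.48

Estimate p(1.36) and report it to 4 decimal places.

Heun: k1 = f(s_n, p_n); k2 = f(s_n + h, p_n + h·k1); p_{n+1} = p_n + (h/2)·(k1 + k2).
s=0.300000, p=0.480000:
  k1 = f(0.300000, 0.480000) = 0.274385
  k2 = f(0.830000, 0.625424) = -0.150529
  p ← 0.480000 + (0.53/2)·(0.274385 + (-0.150529)) = 0.512822
s=0.830000, p=0.512822:
  k1 = f(0.830000, 0.512822) = -0.048061
  k2 = f(1.360000, 0.487350) = -0.197094
  p ← 0.512822 + (0.53/2)·(-0.048061 + (-0.197094)) = 0.447856
p(1.36) ≈ 0.4479

0.4479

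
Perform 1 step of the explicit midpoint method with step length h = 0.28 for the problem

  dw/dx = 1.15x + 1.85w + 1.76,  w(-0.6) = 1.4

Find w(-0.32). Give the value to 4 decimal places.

2.7353

Midpoint: k1 = f(x_n, w_n); k2 = f(x_n + h/2, w_n + (h/2)·k1); w_{n+1} = w_n + h·k2.
x=-0.600000, w=1.400000:
  k1 = f(-0.600000, 1.400000) = 3.660000
  k2 = f(-0.460000, 1.912400) = 4.768940
  w ← 1.400000 + 0.28·4.768940 = 2.735303
w(-0.32) ≈ 2.7353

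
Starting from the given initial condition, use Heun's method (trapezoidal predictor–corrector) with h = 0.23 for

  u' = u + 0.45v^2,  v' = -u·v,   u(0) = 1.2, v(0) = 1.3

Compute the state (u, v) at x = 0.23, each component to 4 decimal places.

Heun on (u,v): k1 = f(x_n, state_n); k2 = f(x_n + h, state_n + h·k1); state_{n+1} = state_n + (h/2)·(k1 + k2).
0.000000: (1.200000, 1.300000)
  k1 = (1.960500, -1.560000)
  predictor → (1.650915, 0.941200)
  k2 = (2.049551, -1.553841)
  → (1.661156, 0.941908)
(u(0.23), v(0.23)) ≈ (1.6612, 0.9419)

1.6612, 0.9419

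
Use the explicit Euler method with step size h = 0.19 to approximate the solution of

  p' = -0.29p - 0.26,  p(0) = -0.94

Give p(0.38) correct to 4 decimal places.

-0.9353

Euler: p_{n+1} = p_n + h·f(s_n, p_n).
s=0.000000, p=-0.940000: f=0.012600 → p ← -0.940000 + 0.19·0.012600 = -0.937606
s=0.190000, p=-0.937606: f=0.011906 → p ← -0.937606 + 0.19·0.011906 = -0.935344
p(0.38) ≈ -0.9353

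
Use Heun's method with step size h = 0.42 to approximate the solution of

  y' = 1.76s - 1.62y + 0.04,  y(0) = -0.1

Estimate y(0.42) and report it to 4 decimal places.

0.1112

Heun: k1 = f(s_n, y_n); k2 = f(s_n + h, y_n + h·k1); y_{n+1} = y_n + (h/2)·(k1 + k2).
s=0.000000, y=-0.100000:
  k1 = f(0.000000, -0.100000) = 0.202000
  k2 = f(0.420000, -0.015160) = 0.803759
  y ← -0.100000 + (0.42/2)·(0.202000 + 0.803759) = 0.111209
y(0.42) ≈ 0.1112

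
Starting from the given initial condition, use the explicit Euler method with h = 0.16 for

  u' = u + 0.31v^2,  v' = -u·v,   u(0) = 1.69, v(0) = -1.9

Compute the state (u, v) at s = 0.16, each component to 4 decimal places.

Euler on (u,v): u_{n+1} = u_n + h·u', v_{n+1} = v_n + h·v'.
0.000000: (1.690000, -1.900000); f=(2.809100, 3.211000) → (2.139456, -1.386240)
(u(0.16), v(0.16)) ≈ (2.1395, -1.3862)

2.1395, -1.3862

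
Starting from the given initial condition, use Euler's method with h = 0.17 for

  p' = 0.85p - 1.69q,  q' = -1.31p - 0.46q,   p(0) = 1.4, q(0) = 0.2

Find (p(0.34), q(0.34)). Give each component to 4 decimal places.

1.8047, -0.4615

Euler on (p,q): p_{n+1} = p_n + h·p', q_{n+1} = q_n + h·q'.
0.000000: (1.400000, 0.200000); f=(0.852000, -1.926000) → (1.544840, -0.127420)
0.170000: (1.544840, -0.127420); f=(1.528454, -1.965127) → (1.804677, -0.461492)
(p(0.34), q(0.34)) ≈ (1.8047, -0.4615)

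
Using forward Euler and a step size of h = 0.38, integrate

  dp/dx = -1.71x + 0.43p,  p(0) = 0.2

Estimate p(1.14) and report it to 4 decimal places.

-0.4662

Euler: p_{n+1} = p_n + h·f(x_n, p_n).
x=0.000000, p=0.200000: f=0.086000 → p ← 0.200000 + 0.38·0.086000 = 0.232680
x=0.380000, p=0.232680: f=-0.549748 → p ← 0.232680 + 0.38·(-0.549748) = 0.023776
x=0.760000, p=0.023776: f=-1.289376 → p ← 0.023776 + 0.38·(-1.289376) = -0.466187
p(1.14) ≈ -0.4662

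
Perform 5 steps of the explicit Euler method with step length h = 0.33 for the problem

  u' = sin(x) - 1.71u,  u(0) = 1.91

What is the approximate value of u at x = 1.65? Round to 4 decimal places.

Euler: u_{n+1} = u_n + h·f(x_n, u_n).
x=0.000000, u=1.910000: f=-3.266100 → u ← 1.910000 + 0.33·(-3.266100) = 0.832187
x=0.330000, u=0.832187: f=-1.098997 → u ← 0.832187 + 0.33·(-1.098997) = 0.469518
x=0.660000, u=0.469518: f=-0.189759 → u ← 0.469518 + 0.33·(-0.189759) = 0.406898
x=0.990000, u=0.406898: f=0.140231 → u ← 0.406898 + 0.33·0.140231 = 0.453174
x=1.320000, u=0.453174: f=0.193788 → u ← 0.453174 + 0.33·0.193788 = 0.517124
u(1.65) ≈ 0.5171

0.5171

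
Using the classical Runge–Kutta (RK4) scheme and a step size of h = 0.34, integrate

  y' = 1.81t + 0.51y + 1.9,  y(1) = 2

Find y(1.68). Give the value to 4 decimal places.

6.3159

RK4: k1 = f(t_n, y_n); k2 = f(t_n + h/2, y_n + (h/2)·k1); k3 = f(t_n + h/2, y_n + (h/2)·k2); k4 = f(t_n + h, y_n + h·k3); y_{n+1} = y_n + (h/6)·(k1 + 2k2 + 2k3 + k4).
t=1.000000, y=2.000000:
  k1 = f(1.000000, 2.000000) = 4.730000
  k2 = f(1.170000, 2.804100) = 5.447791
  k3 = f(1.170000, 2.926124) = 5.510023
  k4 = f(1.340000, 3.873408) = 6.300838
  y ← 2.000000 + (0.34/6)·(k1 + 2k2 + 2k3 + k4) = 3.866966
t=1.340000, y=3.866966:
  k1 = f(1.340000, 3.866966) = 6.297553
  k2 = f(1.510000, 4.937550) = 7.151251
  k3 = f(1.510000, 5.082679) = 7.225266
  k4 = f(1.680000, 6.323557) = 8.165814
  y ← 3.866966 + (0.34/6)·(k1 + 2k2 + 2k3 + k4) = 6.315896
y(1.68) ≈ 6.3159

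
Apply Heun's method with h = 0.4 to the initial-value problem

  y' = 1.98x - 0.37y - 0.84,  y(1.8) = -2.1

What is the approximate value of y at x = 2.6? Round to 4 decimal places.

Heun: k1 = f(x_n, y_n); k2 = f(x_n + h, y_n + h·k1); y_{n+1} = y_n + (h/2)·(k1 + k2).
x=1.800000, y=-2.100000:
  k1 = f(1.800000, -2.100000) = 3.501000
  k2 = f(2.200000, -0.699600) = 3.774852
  y ← -2.100000 + (0.4/2)·(3.501000 + 3.774852) = -0.644830
x=2.200000, y=-0.644830:
  k1 = f(2.200000, -0.644830) = 3.754587
  k2 = f(2.600000, 0.857005) = 3.990908
  y ← -0.644830 + (0.4/2)·(3.754587 + 3.990908) = 0.904269
y(2.6) ≈ 0.9043

0.9043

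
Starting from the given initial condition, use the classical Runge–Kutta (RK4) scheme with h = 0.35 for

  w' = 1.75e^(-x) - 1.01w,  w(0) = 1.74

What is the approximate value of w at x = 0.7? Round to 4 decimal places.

RK4: k1 = f(x_n, w_n); k2 = f(x_n + h/2, w_n + (h/2)·k1); k3 = f(x_n + h/2, w_n + (h/2)·k2); k4 = f(x_n + h, w_n + h·k3); w_{n+1} = w_n + (h/6)·(k1 + 2k2 + 2k3 + k4).
x=0.000000, w=1.740000:
  k1 = f(0.000000, 1.740000) = -0.007400
  k2 = f(0.175000, 1.738705) = -0.287042
  k3 = f(0.175000, 1.689768) = -0.237615
  k4 = f(0.350000, 1.656835) = -0.440199
  w ← 1.740000 + (0.35/6)·(k1 + 2k2 + 2k3 + k4) = 1.652680
x=0.350000, w=1.652680:
  k1 = f(0.350000, 1.652680) = -0.436003
  k2 = f(0.525000, 1.576380) = -0.556921
  k3 = f(0.525000, 1.555219) = -0.535549
  k4 = f(0.700000, 1.465238) = -0.610866
  w ← 1.652680 + (0.35/6)·(k1 + 2k2 + 2k3 + k4) = 1.464158
w(0.7) ≈ 1.4642

1.4642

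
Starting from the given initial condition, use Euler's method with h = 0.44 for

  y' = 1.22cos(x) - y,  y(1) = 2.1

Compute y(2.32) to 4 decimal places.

0.3356

Euler: y_{n+1} = y_n + h·f(x_n, y_n).
x=1.000000, y=2.100000: f=-1.440831 → y ← 2.100000 + 0.44·(-1.440831) = 1.466034
x=1.440000, y=1.466034: f=-1.306917 → y ← 1.466034 + 0.44·(-1.306917) = 0.890991
x=1.880000, y=0.890991: f=-1.262237 → y ← 0.890991 + 0.44·(-1.262237) = 0.335606
y(2.32) ≈ 0.3356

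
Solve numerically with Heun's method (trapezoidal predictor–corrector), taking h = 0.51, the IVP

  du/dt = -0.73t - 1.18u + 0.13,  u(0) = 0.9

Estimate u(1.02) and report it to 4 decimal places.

0.0925

Heun: k1 = f(t_n, u_n); k2 = f(t_n + h, u_n + h·k1); u_{n+1} = u_n + (h/2)·(k1 + k2).
t=0.000000, u=0.900000:
  k1 = f(0.000000, 0.900000) = -0.932000
  k2 = f(0.510000, 0.424680) = -0.743422
  u ← 0.900000 + (0.51/2)·(-0.932000 + (-0.743422)) = 0.472767
t=0.510000, u=0.472767:
  k1 = f(0.510000, 0.472767) = -0.800165
  k2 = f(1.020000, 0.064683) = -0.690926
  u ← 0.472767 + (0.51/2)·(-0.800165 + (-0.690926)) = 0.092539
u(1.02) ≈ 0.0925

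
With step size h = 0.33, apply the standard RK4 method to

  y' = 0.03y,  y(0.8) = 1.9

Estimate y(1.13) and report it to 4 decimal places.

1.9189

RK4: k1 = f(x_n, y_n); k2 = f(x_n + h/2, y_n + (h/2)·k1); k3 = f(x_n + h/2, y_n + (h/2)·k2); k4 = f(x_n + h, y_n + h·k3); y_{n+1} = y_n + (h/6)·(k1 + 2k2 + 2k3 + k4).
x=0.800000, y=1.900000:
  k1 = f(0.800000, 1.900000) = 0.057000
  k2 = f(0.965000, 1.909405) = 0.057282
  k3 = f(0.965000, 1.909452) = 0.057284
  k4 = f(1.130000, 1.918904) = 0.057567
  y ← 1.900000 + (0.33/6)·(k1 + 2k2 + 2k3 + k4) = 1.918903
y(1.13) ≈ 1.9189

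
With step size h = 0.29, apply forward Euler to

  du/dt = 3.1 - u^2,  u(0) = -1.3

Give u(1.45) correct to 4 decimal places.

Euler: u_{n+1} = u_n + h·f(t_n, u_n).
t=0.000000, u=-1.300000: f=1.410000 → u ← -1.300000 + 0.29·1.410000 = -0.891100
t=0.290000, u=-0.891100: f=2.305941 → u ← -0.891100 + 0.29·2.305941 = -0.222377
t=0.580000, u=-0.222377: f=3.050548 → u ← -0.222377 + 0.29·3.050548 = 0.662282
t=0.870000, u=0.662282: f=2.661383 → u ← 0.662282 + 0.29·2.661383 = 1.434083
t=1.160000, u=1.434083: f=1.043406 → u ← 1.434083 + 0.29·1.043406 = 1.736671
u(1.45) ≈ 1.7367

1.7367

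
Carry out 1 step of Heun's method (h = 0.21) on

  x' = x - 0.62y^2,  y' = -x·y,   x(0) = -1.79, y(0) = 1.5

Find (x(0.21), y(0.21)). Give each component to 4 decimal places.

-2.6599, 2.3148

Heun on (x,y): k1 = f(t_n, state_n); k2 = f(t_n + h, state_n + h·k1); state_{n+1} = state_n + (h/2)·(k1 + k2).
0.000000: (-1.790000, 1.500000)
  k1 = (-3.185000, 2.685000)
  predictor → (-2.458850, 2.063850)
  k2 = (-5.099726, 5.074698)
  → (-2.659896, 2.314768)
(x(0.21), y(0.21)) ≈ (-2.6599, 2.3148)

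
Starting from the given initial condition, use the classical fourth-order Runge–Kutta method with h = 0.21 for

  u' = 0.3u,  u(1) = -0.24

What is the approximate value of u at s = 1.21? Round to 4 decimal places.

RK4: k1 = f(s_n, u_n); k2 = f(s_n + h/2, u_n + (h/2)·k1); k3 = f(s_n + h/2, u_n + (h/2)·k2); k4 = f(s_n + h, u_n + h·k3); u_{n+1} = u_n + (h/6)·(k1 + 2k2 + 2k3 + k4).
s=1.000000, u=-0.240000:
  k1 = f(1.000000, -0.240000) = -0.072000
  k2 = f(1.105000, -0.247560) = -0.074268
  k3 = f(1.105000, -0.247798) = -0.074339
  k4 = f(1.210000, -0.255611) = -0.076683
  u ← -0.240000 + (0.21/6)·(k1 + 2k2 + 2k3 + k4) = -0.255606
u(1.21) ≈ -0.2556

-0.2556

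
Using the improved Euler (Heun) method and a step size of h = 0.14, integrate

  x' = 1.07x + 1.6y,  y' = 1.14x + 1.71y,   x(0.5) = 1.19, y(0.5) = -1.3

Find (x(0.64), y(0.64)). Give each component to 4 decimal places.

Heun on (x,y): k1 = f(s_n, state_n); k2 = f(s_n + h, state_n + h·k1); state_{n+1} = state_n + (h/2)·(k1 + k2).
0.500000: (1.190000, -1.300000)
  k1 = (-0.806700, -0.866400)
  predictor → (1.077062, -1.421296)
  k2 = (-1.121617, -1.202565)
  → (1.055018, -1.444828)
(x(0.64), y(0.64)) ≈ (1.0550, -1.4448)

1.0550, -1.4448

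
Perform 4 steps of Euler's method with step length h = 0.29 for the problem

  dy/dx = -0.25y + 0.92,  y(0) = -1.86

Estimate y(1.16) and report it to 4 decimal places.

-0.4198

Euler: y_{n+1} = y_n + h·f(x_n, y_n).
x=0.000000, y=-1.860000: f=1.385000 → y ← -1.860000 + 0.29·1.385000 = -1.458350
x=0.290000, y=-1.458350: f=1.284588 → y ← -1.458350 + 0.29·1.284588 = -1.085820
x=0.580000, y=-1.085820: f=1.191455 → y ← -1.085820 + 0.29·1.191455 = -0.740298
x=0.870000, y=-0.740298: f=1.105074 → y ← -0.740298 + 0.29·1.105074 = -0.419826
y(1.16) ≈ -0.4198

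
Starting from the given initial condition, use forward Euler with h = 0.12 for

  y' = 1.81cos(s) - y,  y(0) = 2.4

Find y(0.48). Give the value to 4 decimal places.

Euler: y_{n+1} = y_n + h·f(s_n, y_n).
s=0.000000, y=2.400000: f=-0.590000 → y ← 2.400000 + 0.12·(-0.590000) = 2.329200
s=0.120000, y=2.329200: f=-0.532216 → y ← 2.329200 + 0.12·(-0.532216) = 2.265334
s=0.240000, y=2.265334: f=-0.507212 → y ← 2.265334 + 0.12·(-0.507212) = 2.204469
s=0.360000, y=2.204469: f=-0.510495 → y ← 2.204469 + 0.12·(-0.510495) = 2.143209
y(0.48) ≈ 2.1432

2.1432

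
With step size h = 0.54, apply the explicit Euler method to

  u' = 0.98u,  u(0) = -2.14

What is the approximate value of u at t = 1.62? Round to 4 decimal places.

Euler: u_{n+1} = u_n + h·f(t_n, u_n).
t=0.000000, u=-2.140000: f=-2.097200 → u ← -2.140000 + 0.54·(-2.097200) = -3.272488
t=0.540000, u=-3.272488: f=-3.207038 → u ← -3.272488 + 0.54·(-3.207038) = -5.004289
t=1.080000, u=-5.004289: f=-4.904203 → u ← -5.004289 + 0.54·(-4.904203) = -7.652558
u(1.62) ≈ -7.6526

-7.6526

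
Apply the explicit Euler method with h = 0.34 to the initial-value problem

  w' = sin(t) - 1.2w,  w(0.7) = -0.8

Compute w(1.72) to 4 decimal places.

0.4182

Euler: w_{n+1} = w_n + h·f(t_n, w_n).
t=0.700000, w=-0.800000: f=1.604218 → w ← -0.800000 + 0.34·1.604218 = -0.254566
t=1.040000, w=-0.254566: f=1.167883 → w ← -0.254566 + 0.34·1.167883 = 0.142514
t=1.380000, w=0.142514: f=0.810836 → w ← 0.142514 + 0.34·0.810836 = 0.418199
w(1.72) ≈ 0.4182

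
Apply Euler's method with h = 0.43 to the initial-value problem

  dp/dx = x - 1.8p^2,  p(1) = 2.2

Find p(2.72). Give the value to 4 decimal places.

-5.5384

Euler: p_{n+1} = p_n + h·f(x_n, p_n).
x=1.000000, p=2.200000: f=-7.712000 → p ← 2.200000 + 0.43·(-7.712000) = -1.116160
x=1.430000, p=-1.116160: f=-0.812464 → p ← -1.116160 + 0.43·(-0.812464) = -1.465519
x=1.860000, p=-1.465519: f=-2.005945 → p ← -1.465519 + 0.43·(-2.005945) = -2.328076
x=2.290000, p=-2.328076: f=-7.465885 → p ← -2.328076 + 0.43·(-7.465885) = -5.538406
p(2.72) ≈ -5.5384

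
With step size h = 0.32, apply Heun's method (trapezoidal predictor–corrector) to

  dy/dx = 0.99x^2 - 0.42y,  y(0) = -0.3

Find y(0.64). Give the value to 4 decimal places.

-0.1364

Heun: k1 = f(x_n, y_n); k2 = f(x_n + h, y_n + h·k1); y_{n+1} = y_n + (h/2)·(k1 + k2).
x=0.000000, y=-0.300000:
  k1 = f(0.000000, -0.300000) = 0.126000
  k2 = f(0.320000, -0.259680) = 0.210442
  y ← -0.300000 + (0.32/2)·(0.126000 + 0.210442) = -0.246169
x=0.320000, y=-0.246169:
  k1 = f(0.320000, -0.246169) = 0.204767
  k2 = f(0.640000, -0.180644) = 0.481374
  y ← -0.246169 + (0.32/2)·(0.204767 + 0.481374) = -0.136387
y(0.64) ≈ -0.1364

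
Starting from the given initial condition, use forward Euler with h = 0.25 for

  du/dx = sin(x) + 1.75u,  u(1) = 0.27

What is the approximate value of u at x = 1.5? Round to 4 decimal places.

Euler: u_{n+1} = u_n + h·f(x_n, u_n).
x=1.000000, u=0.270000: f=1.313971 → u ← 0.270000 + 0.25·1.313971 = 0.598493
x=1.250000, u=0.598493: f=1.996347 → u ← 0.598493 + 0.25·1.996347 = 1.097579
u(1.5) ≈ 1.0976

1.0976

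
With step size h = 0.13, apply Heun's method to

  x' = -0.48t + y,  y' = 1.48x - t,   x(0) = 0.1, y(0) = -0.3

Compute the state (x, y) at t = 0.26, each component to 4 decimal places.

0.0076, -0.3116

Heun on (x,y): k1 = f(t_n, state_n); k2 = f(t_n + h, state_n + h·k1); state_{n+1} = state_n + (h/2)·(k1 + k2).
0.000000: (0.100000, -0.300000)
  k1 = (-0.300000, 0.148000)
  predictor → (0.061000, -0.280760)
  k2 = (-0.343160, -0.039720)
  → (0.058195, -0.292962)
0.130000: (0.058195, -0.292962)
  k1 = (-0.355362, -0.043872)
  predictor → (0.011998, -0.298665)
  k2 = (-0.423465, -0.242244)
  → (0.007571, -0.311559)
(x(0.26), y(0.26)) ≈ (0.0076, -0.3116)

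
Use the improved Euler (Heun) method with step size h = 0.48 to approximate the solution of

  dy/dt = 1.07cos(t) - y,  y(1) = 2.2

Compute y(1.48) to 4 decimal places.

Heun: k1 = f(t_n, y_n); k2 = f(t_n + h, y_n + h·k1); y_{n+1} = y_n + (h/2)·(k1 + k2).
t=1.000000, y=2.200000:
  k1 = f(1.000000, 2.200000) = -1.621877
  k2 = f(1.480000, 1.421499) = -1.324481
  y ← 2.200000 + (0.48/2)·(-1.621877 + (-1.324481)) = 1.492874
y(1.48) ≈ 1.4929

1.4929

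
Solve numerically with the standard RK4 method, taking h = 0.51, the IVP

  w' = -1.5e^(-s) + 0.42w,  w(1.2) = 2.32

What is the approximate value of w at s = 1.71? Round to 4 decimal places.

2.6710

RK4: k1 = f(s_n, w_n); k2 = f(s_n + h/2, w_n + (h/2)·k1); k3 = f(s_n + h/2, w_n + (h/2)·k2); k4 = f(s_n + h, w_n + h·k3); w_{n+1} = w_n + (h/6)·(k1 + 2k2 + 2k3 + k4).
s=1.200000, w=2.320000:
  k1 = f(1.200000, 2.320000) = 0.522609
  k2 = f(1.455000, 2.453265) = 0.680271
  k3 = f(1.455000, 2.493469) = 0.697156
  k4 = f(1.710000, 2.675550) = 0.852432
  w ← 2.320000 + (0.51/6)·(k1 + 2k2 + 2k3 + k4) = 2.671041
w(1.71) ≈ 2.6710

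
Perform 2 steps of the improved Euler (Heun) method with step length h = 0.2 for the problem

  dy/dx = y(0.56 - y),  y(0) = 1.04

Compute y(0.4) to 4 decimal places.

0.8887

Heun: k1 = f(x_n, y_n); k2 = f(x_n + h, y_n + h·k1); y_{n+1} = y_n + (h/2)·(k1 + k2).
x=0.000000, y=1.040000:
  k1 = f(0.000000, 1.040000) = -0.499200
  k2 = f(0.200000, 0.940160) = -0.357411
  y ← 1.040000 + (0.2/2)·(-0.499200 + (-0.357411)) = 0.954339
x=0.200000, y=0.954339:
  k1 = f(0.200000, 0.954339) = -0.376333
  k2 = f(0.400000, 0.879072) = -0.280488
  y ← 0.954339 + (0.2/2)·(-0.376333 + (-0.280488)) = 0.888657
y(0.4) ≈ 0.8887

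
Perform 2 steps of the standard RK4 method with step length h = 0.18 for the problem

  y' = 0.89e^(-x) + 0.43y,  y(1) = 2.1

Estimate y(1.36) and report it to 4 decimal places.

RK4: k1 = f(x_n, y_n); k2 = f(x_n + h/2, y_n + (h/2)·k1); k3 = f(x_n + h/2, y_n + (h/2)·k2); k4 = f(x_n + h, y_n + h·k3); y_{n+1} = y_n + (h/6)·(k1 + 2k2 + 2k3 + k4).
x=1.000000, y=2.100000:
  k1 = f(1.000000, 2.100000) = 1.230413
  k2 = f(1.090000, 2.210737) = 1.249850
  k3 = f(1.090000, 2.212486) = 1.250602
  k4 = f(1.180000, 2.325108) = 1.273275
  y ← 2.100000 + (0.18/6)·(k1 + 2k2 + 2k3 + k4) = 2.325138
x=1.180000, y=2.325138:
  k1 = f(1.180000, 2.325138) = 1.273287
  k2 = f(1.270000, 2.439734) = 1.299026
  k3 = f(1.270000, 2.442050) = 1.300022
  k4 = f(1.360000, 2.559142) = 1.328859
  y ← 2.325138 + (0.18/6)·(k1 + 2k2 + 2k3 + k4) = 2.559145
y(1.36) ≈ 2.5591

2.5591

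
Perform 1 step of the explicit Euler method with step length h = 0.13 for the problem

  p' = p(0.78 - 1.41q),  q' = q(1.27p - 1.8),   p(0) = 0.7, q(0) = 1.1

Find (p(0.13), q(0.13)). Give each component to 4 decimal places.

0.6298, 0.9697

Euler on (p,q): p_{n+1} = p_n + h·p', q_{n+1} = q_n + h·q'.
0.000000: (0.700000, 1.100000); f=(-0.539700, -1.002100) → (0.629839, 0.969727)
(p(0.13), q(0.13)) ≈ (0.6298, 0.9697)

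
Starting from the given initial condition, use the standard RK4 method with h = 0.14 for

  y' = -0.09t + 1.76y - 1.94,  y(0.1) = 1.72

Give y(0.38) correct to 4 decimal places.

2.1060

RK4: k1 = f(t_n, y_n); k2 = f(t_n + h/2, y_n + (h/2)·k1); k3 = f(t_n + h/2, y_n + (h/2)·k2); k4 = f(t_n + h, y_n + h·k3); y_{n+1} = y_n + (h/6)·(k1 + 2k2 + 2k3 + k4).
t=0.100000, y=1.720000:
  k1 = f(0.100000, 1.720000) = 1.078200
  k2 = f(0.170000, 1.795474) = 1.204734
  k3 = f(0.170000, 1.804331) = 1.220323
  k4 = f(0.240000, 1.890845) = 1.366288
  y ← 1.720000 + (0.14/6)·(k1 + 2k2 + 2k3 + k4) = 1.890207
t=0.240000, y=1.890207:
  k1 = f(0.240000, 1.890207) = 1.365165
  k2 = f(0.310000, 1.985769) = 1.527053
  k3 = f(0.310000, 1.997101) = 1.546998
  k4 = f(0.380000, 2.106787) = 1.733745
  y ← 1.890207 + (0.14/6)·(k1 + 2k2 + 2k3 + k4) = 2.105971
y(0.38) ≈ 2.1060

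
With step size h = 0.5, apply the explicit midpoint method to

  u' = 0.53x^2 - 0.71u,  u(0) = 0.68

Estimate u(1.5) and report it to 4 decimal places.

0.7139

Midpoint: k1 = f(x_n, u_n); k2 = f(x_n + h/2, u_n + (h/2)·k1); u_{n+1} = u_n + h·k2.
x=0.000000, u=0.680000:
  k1 = f(0.000000, 0.680000) = -0.482800
  k2 = f(0.250000, 0.559300) = -0.363978
  u ← 0.680000 + 0.5·(-0.363978) = 0.498011
x=0.500000, u=0.498011:
  k1 = f(0.500000, 0.498011) = -0.221088
  k2 = f(0.750000, 0.442739) = -0.016220
  u ← 0.498011 + 0.5·(-0.016220) = 0.489901
x=1.000000, u=0.489901:
  k1 = f(1.000000, 0.489901) = 0.182170
  k2 = f(1.250000, 0.535444) = 0.447960
  u ← 0.489901 + 0.5·0.447960 = 0.713881
u(1.5) ≈ 0.7139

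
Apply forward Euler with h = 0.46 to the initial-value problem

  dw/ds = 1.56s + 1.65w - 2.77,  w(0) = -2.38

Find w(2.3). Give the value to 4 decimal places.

-59.7676

Euler: w_{n+1} = w_n + h·f(s_n, w_n).
s=0.000000, w=-2.380000: f=-6.697000 → w ← -2.380000 + 0.46·(-6.697000) = -5.460620
s=0.460000, w=-5.460620: f=-11.062423 → w ← -5.460620 + 0.46·(-11.062423) = -10.549335
s=0.920000, w=-10.549335: f=-18.741202 → w ← -10.549335 + 0.46·(-18.741202) = -19.170288
s=1.380000, w=-19.170288: f=-32.248174 → w ← -19.170288 + 0.46·(-32.248174) = -34.004448
s=1.840000, w=-34.004448: f=-56.006939 → w ← -34.004448 + 0.46·(-56.006939) = -59.767640
w(2.3) ≈ -59.7676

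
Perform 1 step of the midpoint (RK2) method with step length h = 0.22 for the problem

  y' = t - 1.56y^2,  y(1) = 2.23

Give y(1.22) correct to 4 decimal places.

1.7157

Midpoint: k1 = f(t_n, y_n); k2 = f(t_n + h/2, y_n + (h/2)·k1); y_{n+1} = y_n + h·k2.
t=1.000000, y=2.230000:
  k1 = f(1.000000, 2.230000) = -6.757724
  k2 = f(1.110000, 1.486650) = -2.337802
  y ← 2.230000 + 0.22·(-2.337802) = 1.715684
y(1.22) ≈ 1.7157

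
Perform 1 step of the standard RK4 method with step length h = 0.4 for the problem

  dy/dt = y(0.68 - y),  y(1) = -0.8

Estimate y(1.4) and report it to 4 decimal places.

RK4: k1 = f(t_n, y_n); k2 = f(t_n + h/2, y_n + (h/2)·k1); k3 = f(t_n + h/2, y_n + (h/2)·k2); k4 = f(t_n + h, y_n + h·k3); y_{n+1} = y_n + (h/6)·(k1 + 2k2 + 2k3 + k4).
t=1.000000, y=-0.800000:
  k1 = f(1.000000, -0.800000) = -1.184000
  k2 = f(1.200000, -1.036800) = -1.779978
  k3 = f(1.200000, -1.155996) = -2.122403
  k4 = f(1.400000, -1.648961) = -3.840367
  y ← -0.800000 + (0.4/6)·(k1 + 2k2 + 2k3 + k4) = -1.655275
y(1.4) ≈ -1.6553

-1.6553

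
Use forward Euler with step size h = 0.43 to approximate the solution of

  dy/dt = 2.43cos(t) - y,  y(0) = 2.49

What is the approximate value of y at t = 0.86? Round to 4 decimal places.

Euler: y_{n+1} = y_n + h·f(t_n, y_n).
t=0.000000, y=2.490000: f=-0.060000 → y ← 2.490000 + 0.43·(-0.060000) = 2.464200
t=0.430000, y=2.464200: f=-0.255413 → y ← 2.464200 + 0.43·(-0.255413) = 2.354372
y(0.86) ≈ 2.3544

2.3544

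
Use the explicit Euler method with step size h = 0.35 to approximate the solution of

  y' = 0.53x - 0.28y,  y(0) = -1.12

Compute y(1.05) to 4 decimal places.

Euler: y_{n+1} = y_n + h·f(x_n, y_n).
x=0.000000, y=-1.120000: f=0.313600 → y ← -1.120000 + 0.35·0.313600 = -1.010240
x=0.350000, y=-1.010240: f=0.468367 → y ← -1.010240 + 0.35·0.468367 = -0.846311
x=0.700000, y=-0.846311: f=0.607967 → y ← -0.846311 + 0.35·0.607967 = -0.633523
y(1.05) ≈ -0.6335

-0.6335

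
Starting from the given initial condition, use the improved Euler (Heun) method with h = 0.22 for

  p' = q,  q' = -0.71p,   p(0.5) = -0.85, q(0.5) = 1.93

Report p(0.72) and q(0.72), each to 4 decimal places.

Heun on (p,q): k1 = f(t_n, state_n); k2 = f(t_n + h, state_n + h·k1); state_{n+1} = state_n + (h/2)·(k1 + k2).
0.500000: (-0.850000, 1.930000)
  k1 = (1.930000, 0.603500)
  predictor → (-0.425400, 2.062770)
  k2 = (2.062770, 0.302034)
  → (-0.410795, 2.029609)
(p(0.72), q(0.72)) ≈ (-0.4108, 2.0296)

-0.4108, 2.0296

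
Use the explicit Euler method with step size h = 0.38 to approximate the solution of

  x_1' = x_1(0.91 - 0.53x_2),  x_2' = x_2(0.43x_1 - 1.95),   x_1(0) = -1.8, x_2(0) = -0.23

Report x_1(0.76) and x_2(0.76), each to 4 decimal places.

-3.3683, -0.0012

Euler on (x_1,x_2): x_1_{n+1} = x_1_n + h·x_1', x_2_{n+1} = x_2_n + h·x_2'.
0.000000: (-1.800000, -0.230000); f=(-1.857420, 0.626520) → (-2.505820, 0.008078)
0.380000: (-2.505820, 0.008078); f=(-2.269568, -0.024455) → (-3.368255, -0.001215)
(x_1(0.76), x_2(0.76)) ≈ (-3.3683, -0.0012)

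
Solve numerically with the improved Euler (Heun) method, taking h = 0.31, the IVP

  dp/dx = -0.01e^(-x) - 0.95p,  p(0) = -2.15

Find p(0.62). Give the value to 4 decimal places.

-1.2090

Heun: k1 = f(x_n, p_n); k2 = f(x_n + h, p_n + h·k1); p_{n+1} = p_n + (h/2)·(k1 + k2).
x=0.000000, p=-2.150000:
  k1 = f(0.000000, -2.150000) = 2.032500
  k2 = f(0.310000, -1.519925) = 1.436594
  p ← -2.150000 + (0.31/2)·(2.032500 + 1.436594) = -1.612290
x=0.310000, p=-1.612290:
  k1 = f(0.310000, -1.612290) = 1.524341
  k2 = f(0.620000, -1.139745) = 1.077378
  p ← -1.612290 + (0.31/2)·(1.524341 + 1.077378) = -1.209024
p(0.62) ≈ -1.2090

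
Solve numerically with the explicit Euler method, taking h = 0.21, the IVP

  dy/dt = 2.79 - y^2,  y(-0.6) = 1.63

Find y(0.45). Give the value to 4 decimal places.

Euler: y_{n+1} = y_n + h·f(t_n, y_n).
t=-0.600000, y=1.630000: f=0.133100 → y ← 1.630000 + 0.21·0.133100 = 1.657951
t=-0.390000, y=1.657951: f=0.041198 → y ← 1.657951 + 0.21·0.041198 = 1.666603
t=-0.180000, y=1.666603: f=0.012436 → y ← 1.666603 + 0.21·0.012436 = 1.669214
t=0.030000, y=1.669214: f=0.003724 → y ← 1.669214 + 0.21·0.003724 = 1.669996
t=0.240000, y=1.669996: f=0.001113 → y ← 1.669996 + 0.21·0.001113 = 1.670230
y(0.45) ≈ 1.6702

1.6702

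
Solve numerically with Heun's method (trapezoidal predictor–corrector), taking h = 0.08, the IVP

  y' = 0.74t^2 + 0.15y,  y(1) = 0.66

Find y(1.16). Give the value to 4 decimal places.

0.8161

Heun: k1 = f(t_n, y_n); k2 = f(t_n + h, y_n + h·k1); y_{n+1} = y_n + (h/2)·(k1 + k2).
t=1.000000, y=0.660000:
  k1 = f(1.000000, 0.660000) = 0.839000
  k2 = f(1.080000, 0.727120) = 0.972204
  y ← 0.660000 + (0.08/2)·(0.839000 + 0.972204) = 0.732448
t=1.080000, y=0.732448:
  k1 = f(1.080000, 0.732448) = 0.973003
  k2 = f(1.160000, 0.810288) = 1.117287
  y ← 0.732448 + (0.08/2)·(0.973003 + 1.117287) = 0.816060
y(1.16) ≈ 0.8161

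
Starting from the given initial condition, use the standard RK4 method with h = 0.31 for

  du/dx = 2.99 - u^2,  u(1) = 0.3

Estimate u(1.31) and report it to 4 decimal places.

RK4: k1 = f(x_n, u_n); k2 = f(x_n + h/2, u_n + (h/2)·k1); k3 = f(x_n + h/2, u_n + (h/2)·k2); k4 = f(x_n + h, u_n + h·k3); u_{n+1} = u_n + (h/6)·(k1 + 2k2 + 2k3 + k4).
x=1.000000, u=0.300000:
  k1 = f(1.000000, 0.300000) = 2.900000
  k2 = f(1.155000, 0.749500) = 2.428250
  k3 = f(1.155000, 0.676379) = 2.532512
  k4 = f(1.310000, 1.085079) = 1.812604
  u ← 0.300000 + (0.31/6)·(k1 + 2k2 + 2k3 + k4) = 1.056097
u(1.31) ≈ 1.0561

1.0561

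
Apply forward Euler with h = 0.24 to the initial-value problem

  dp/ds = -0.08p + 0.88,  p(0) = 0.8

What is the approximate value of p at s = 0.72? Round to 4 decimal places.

Euler: p_{n+1} = p_n + h·f(s_n, p_n).
s=0.000000, p=0.800000: f=0.816000 → p ← 0.800000 + 0.24·0.816000 = 0.995840
s=0.240000, p=0.995840: f=0.800333 → p ← 0.995840 + 0.24·0.800333 = 1.187920
s=0.480000, p=1.187920: f=0.784966 → p ← 1.187920 + 0.24·0.784966 = 1.376312
p(0.72) ≈ 1.3763

1.3763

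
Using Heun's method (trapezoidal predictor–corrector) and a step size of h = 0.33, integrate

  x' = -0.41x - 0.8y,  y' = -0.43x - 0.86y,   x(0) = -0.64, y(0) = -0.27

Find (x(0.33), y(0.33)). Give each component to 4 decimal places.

Heun on (x,y): k1 = f(t_n, state_n); k2 = f(t_n + h, state_n + h·k1); state_{n+1} = state_n + (h/2)·(k1 + k2).
0.000000: (-0.640000, -0.270000)
  k1 = (0.478400, 0.507400)
  predictor → (-0.482128, -0.102558)
  k2 = (0.279719, 0.295515)
  → (-0.514910, -0.137519)
(x(0.33), y(0.33)) ≈ (-0.5149, -0.1375)

-0.5149, -0.1375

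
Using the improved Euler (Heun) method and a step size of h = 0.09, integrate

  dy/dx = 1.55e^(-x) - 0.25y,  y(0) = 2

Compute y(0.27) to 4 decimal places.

Heun: k1 = f(x_n, y_n); k2 = f(x_n + h, y_n + h·k1); y_{n+1} = y_n + (h/2)·(k1 + k2).
x=0.000000, y=2.000000:
  k1 = f(0.000000, 2.000000) = 1.050000
  k2 = f(0.090000, 2.094500) = 0.892968
  y ← 2.000000 + (0.09/2)·(1.050000 + 0.892968) = 2.087434
x=0.090000, y=2.087434:
  k1 = f(0.090000, 2.087434) = 0.894735
  k2 = f(0.180000, 2.167960) = 0.752679
  y ← 2.087434 + (0.09/2)·(0.894735 + 0.752679) = 2.161567
x=0.180000, y=2.161567:
  k1 = f(0.180000, 2.161567) = 0.754277
  k2 = f(0.270000, 2.229452) = 0.625875
  y ← 2.161567 + (0.09/2)·(0.754277 + 0.625875) = 2.223674
y(0.27) ≈ 2.2237

2.2237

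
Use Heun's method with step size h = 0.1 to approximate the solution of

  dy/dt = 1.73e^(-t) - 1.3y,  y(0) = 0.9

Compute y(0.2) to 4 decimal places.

Heun: k1 = f(t_n, y_n); k2 = f(t_n + h, y_n + h·k1); y_{n+1} = y_n + (h/2)·(k1 + k2).
t=0.000000, y=0.900000:
  k1 = f(0.000000, 0.900000) = 0.560000
  k2 = f(0.100000, 0.956000) = 0.322569
  y ← 0.900000 + (0.1/2)·(0.560000 + 0.322569) = 0.944128
t=0.100000, y=0.944128:
  k1 = f(0.100000, 0.944128) = 0.338002
  k2 = f(0.200000, 0.977929) = 0.145097
  y ← 0.944128 + (0.1/2)·(0.338002 + 0.145097) = 0.968283
y(0.2) ≈ 0.9683

0.9683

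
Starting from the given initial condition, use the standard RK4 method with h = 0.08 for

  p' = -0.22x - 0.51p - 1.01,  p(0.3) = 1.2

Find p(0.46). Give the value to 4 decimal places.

0.9379

RK4: k1 = f(x_n, p_n); k2 = f(x_n + h/2, p_n + (h/2)·k1); k3 = f(x_n + h/2, p_n + (h/2)·k2); k4 = f(x_n + h, p_n + h·k3); p_{n+1} = p_n + (h/6)·(k1 + 2k2 + 2k3 + k4).
x=0.300000, p=1.200000:
  k1 = f(0.300000, 1.200000) = -1.688000
  k2 = f(0.340000, 1.132480) = -1.662365
  k3 = f(0.340000, 1.133505) = -1.662888
  k4 = f(0.380000, 1.066969) = -1.637754
  p ← 1.200000 + (0.08/6)·(k1 + 2k2 + 2k3 + k4) = 1.066983
x=0.380000, p=1.066983:
  k1 = f(0.380000, 1.066983) = -1.637761
  k2 = f(0.420000, 1.001473) = -1.613151
  k3 = f(0.420000, 1.002457) = -1.613653
  k4 = f(0.460000, 0.937891) = -1.589524
  p ← 1.066983 + (0.08/6)·(k1 + 2k2 + 2k3 + k4) = 0.937905
p(0.46) ≈ 0.9379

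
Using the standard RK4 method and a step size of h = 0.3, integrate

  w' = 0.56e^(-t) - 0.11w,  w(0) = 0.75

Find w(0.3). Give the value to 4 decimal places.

0.8683

RK4: k1 = f(t_n, w_n); k2 = f(t_n + h/2, w_n + (h/2)·k1); k3 = f(t_n + h/2, w_n + (h/2)·k2); k4 = f(t_n + h, w_n + h·k3); w_{n+1} = w_n + (h/6)·(k1 + 2k2 + 2k3 + k4).
t=0.000000, w=0.750000:
  k1 = f(0.000000, 0.750000) = 0.477500
  k2 = f(0.150000, 0.821625) = 0.391618
  k3 = f(0.150000, 0.808743) = 0.393035
  k4 = f(0.300000, 0.867910) = 0.319388
  w ← 0.750000 + (0.3/6)·(k1 + 2k2 + 2k3 + k4) = 0.868310
w(0.3) ≈ 0.8683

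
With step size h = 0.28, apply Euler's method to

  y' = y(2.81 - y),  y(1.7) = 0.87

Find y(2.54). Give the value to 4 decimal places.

2.3799

Euler: y_{n+1} = y_n + h·f(t_n, y_n).
t=1.700000, y=0.870000: f=1.687800 → y ← 0.870000 + 0.28·1.687800 = 1.342584
t=1.980000, y=1.342584: f=1.970129 → y ← 1.342584 + 0.28·1.970129 = 1.894220
t=2.260000, y=1.894220: f=1.734689 → y ← 1.894220 + 0.28·1.734689 = 2.379933
y(2.54) ≈ 2.3799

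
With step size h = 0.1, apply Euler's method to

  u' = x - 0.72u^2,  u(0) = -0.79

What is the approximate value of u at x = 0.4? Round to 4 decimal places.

-0.9399

Euler: u_{n+1} = u_n + h·f(x_n, u_n).
x=0.000000, u=-0.790000: f=-0.449352 → u ← -0.790000 + 0.1·(-0.449352) = -0.834935
x=0.100000, u=-0.834935: f=-0.401924 → u ← -0.834935 + 0.1·(-0.401924) = -0.875128
x=0.200000, u=-0.875128: f=-0.351411 → u ← -0.875128 + 0.1·(-0.351411) = -0.910269
x=0.300000, u=-0.910269: f=-0.296584 → u ← -0.910269 + 0.1·(-0.296584) = -0.939927
u(0.4) ≈ -0.9399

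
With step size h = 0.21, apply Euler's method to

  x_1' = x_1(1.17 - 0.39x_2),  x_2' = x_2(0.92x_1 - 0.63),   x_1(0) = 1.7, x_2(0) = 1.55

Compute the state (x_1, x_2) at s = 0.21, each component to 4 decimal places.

1.9019, 1.8540

Euler on (x_1,x_2): x_1_{n+1} = x_1_n + h·x_1', x_2_{n+1} = x_2_n + h·x_2'.
0.000000: (1.700000, 1.550000); f=(0.961350, 1.447700) → (1.901883, 1.854017)
(x_1(0.21), x_2(0.21)) ≈ (1.9019, 1.8540)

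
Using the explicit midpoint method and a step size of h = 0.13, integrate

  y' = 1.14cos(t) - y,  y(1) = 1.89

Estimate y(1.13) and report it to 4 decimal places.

Midpoint: k1 = f(t_n, y_n); k2 = f(t_n + h/2, y_n + (h/2)·k1); y_{n+1} = y_n + h·k2.
t=1.000000, y=1.890000:
  k1 = f(1.000000, 1.890000) = -1.274055
  k2 = f(1.065000, 1.807186) = -1.254852
  y ← 1.890000 + 0.13·(-1.254852) = 1.726869
y(1.13) ≈ 1.7269

1.7269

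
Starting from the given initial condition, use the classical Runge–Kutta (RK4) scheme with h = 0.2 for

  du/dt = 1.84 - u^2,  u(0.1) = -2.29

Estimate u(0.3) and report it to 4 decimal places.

RK4: k1 = f(t_n, u_n); k2 = f(t_n + h/2, u_n + (h/2)·k1); k3 = f(t_n + h/2, u_n + (h/2)·k2); k4 = f(t_n + h, u_n + h·k3); u_{n+1} = u_n + (h/6)·(k1 + 2k2 + 2k3 + k4).
t=0.100000, u=-2.290000:
  k1 = f(0.100000, -2.290000) = -3.404100
  k2 = f(0.200000, -2.630410) = -5.079057
  k3 = f(0.200000, -2.797906) = -5.988276
  k4 = f(0.300000, -3.487655) = -10.323739
  u ← -2.290000 + (0.2/6)·(k1 + 2k2 + 2k3 + k4) = -3.485417
u(0.3) ≈ -3.4854

-3.4854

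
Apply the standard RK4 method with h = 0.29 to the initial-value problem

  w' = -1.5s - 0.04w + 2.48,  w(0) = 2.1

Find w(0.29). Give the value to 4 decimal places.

RK4: k1 = f(s_n, w_n); k2 = f(s_n + h/2, w_n + (h/2)·k1); k3 = f(s_n + h/2, w_n + (h/2)·k2); k4 = f(s_n + h, w_n + h·k3); w_{n+1} = w_n + (h/6)·(k1 + 2k2 + 2k3 + k4).
s=0.000000, w=2.100000:
  k1 = f(0.000000, 2.100000) = 2.396000
  k2 = f(0.145000, 2.447420) = 2.164603
  k3 = f(0.145000, 2.413867) = 2.165945
  k4 = f(0.290000, 2.728124) = 1.935875
  w ← 2.100000 + (0.29/6)·(k1 + 2k2 + 2k3 + k4) = 2.727994
w(0.29) ≈ 2.7280

2.7280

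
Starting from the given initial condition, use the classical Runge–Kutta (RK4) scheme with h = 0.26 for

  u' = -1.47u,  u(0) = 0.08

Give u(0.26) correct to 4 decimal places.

RK4: k1 = f(x_n, u_n); k2 = f(x_n + h/2, u_n + (h/2)·k1); k3 = f(x_n + h/2, u_n + (h/2)·k2); k4 = f(x_n + h, u_n + h·k3); u_{n+1} = u_n + (h/6)·(k1 + 2k2 + 2k3 + k4).
x=0.000000, u=0.080000:
  k1 = f(0.000000, 0.080000) = -0.117600
  k2 = f(0.130000, 0.064712) = -0.095127
  k3 = f(0.130000, 0.067634) = -0.099421
  k4 = f(0.260000, 0.054150) = -0.079601
  u ← 0.080000 + (0.26/6)·(k1 + 2k2 + 2k3 + k4) = 0.054594
u(0.26) ≈ 0.0546

0.0546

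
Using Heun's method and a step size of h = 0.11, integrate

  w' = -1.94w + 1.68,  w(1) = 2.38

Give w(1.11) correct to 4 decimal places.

Heun: k1 = f(x_n, w_n); k2 = f(x_n + h, w_n + h·k1); w_{n+1} = w_n + (h/2)·(k1 + k2).
x=1.000000, w=2.380000:
  k1 = f(1.000000, 2.380000) = -2.937200
  k2 = f(1.110000, 2.056908) = -2.310402
  w ← 2.380000 + (0.11/2)·(-2.937200 + (-2.310402)) = 2.091382
w(1.11) ≈ 2.0914

2.0914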